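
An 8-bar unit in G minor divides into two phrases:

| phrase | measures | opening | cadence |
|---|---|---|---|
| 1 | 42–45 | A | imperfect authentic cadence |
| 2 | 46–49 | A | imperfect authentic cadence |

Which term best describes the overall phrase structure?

repeated phrase

Both phrases have the same opening (A) and the same cadence (imperfect authentic cadence): the second is a restatement, not a consequent, so this is a repeated phrase rather than a period.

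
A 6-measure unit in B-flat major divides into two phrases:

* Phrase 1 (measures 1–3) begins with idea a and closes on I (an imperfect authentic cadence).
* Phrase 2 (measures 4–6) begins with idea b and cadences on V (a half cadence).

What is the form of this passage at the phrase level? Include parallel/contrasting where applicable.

The second phrase closes with a half cadence, which is not stronger than the first phrase's imperfect authentic cadence; without a weak→strong cadential pair there is no antecedent–consequent relationship, so this is a phrase group rather than a period.

phrase group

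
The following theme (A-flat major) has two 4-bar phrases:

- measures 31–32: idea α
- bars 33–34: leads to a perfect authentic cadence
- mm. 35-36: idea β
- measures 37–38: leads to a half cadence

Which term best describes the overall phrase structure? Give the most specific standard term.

phrase group

The second phrase closes with a half cadence, which is not stronger than the first phrase's perfect authentic cadence; without a weak→strong cadential pair there is no antecedent–consequent relationship, so this is a phrase group rather than a period.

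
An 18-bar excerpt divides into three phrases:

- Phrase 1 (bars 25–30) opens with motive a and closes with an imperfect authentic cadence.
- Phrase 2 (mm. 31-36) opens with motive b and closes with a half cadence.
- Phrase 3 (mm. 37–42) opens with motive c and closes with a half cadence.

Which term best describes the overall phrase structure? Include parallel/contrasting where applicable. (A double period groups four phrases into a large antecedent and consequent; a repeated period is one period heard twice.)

phrase group

The final phrase closes with a half cadence, which is not stronger than the preceding half cadence; the 3 phrases lack an overall antecedent–consequent design and so form a phrase group.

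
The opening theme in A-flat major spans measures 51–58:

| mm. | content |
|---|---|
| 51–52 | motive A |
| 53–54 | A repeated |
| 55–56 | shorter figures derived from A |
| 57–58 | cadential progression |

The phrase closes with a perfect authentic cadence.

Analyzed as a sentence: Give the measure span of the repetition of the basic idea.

The presentation of a sentence is the basic idea (mm. 51-52) plus its repetition (bars 53–54); the repetition of the basic idea is therefore measures 53-54.

measures 53–54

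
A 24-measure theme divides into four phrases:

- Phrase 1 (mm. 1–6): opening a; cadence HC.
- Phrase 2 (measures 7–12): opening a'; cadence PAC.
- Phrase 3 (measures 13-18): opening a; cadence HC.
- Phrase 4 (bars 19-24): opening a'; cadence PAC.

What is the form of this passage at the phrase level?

The cadence pattern HC–PAC–HC–PAC is weak–strong twice, and phrases 3–4 restate phrases 1–2: a period heard twice, not a double period (which would end weakly at phrase 2).

repeated period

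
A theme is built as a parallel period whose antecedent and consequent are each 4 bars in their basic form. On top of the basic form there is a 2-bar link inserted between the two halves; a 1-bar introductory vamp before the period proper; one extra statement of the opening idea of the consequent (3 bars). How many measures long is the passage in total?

14 measures

Basic parallel period: 4 + 4 = 8 bars.
8 (basic form) + 2 (link) + 1 (introduction) + 3 (extra statement) = 14.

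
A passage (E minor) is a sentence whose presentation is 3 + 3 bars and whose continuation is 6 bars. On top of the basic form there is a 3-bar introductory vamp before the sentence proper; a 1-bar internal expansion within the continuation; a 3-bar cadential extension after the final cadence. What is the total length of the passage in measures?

19 measures

Basic sentence: 3 + 3 + 6 = 12 bars.
12 (basic form) + 3 (introduction) + 1 (internal expansion) + 3 (cadential extension) = 19.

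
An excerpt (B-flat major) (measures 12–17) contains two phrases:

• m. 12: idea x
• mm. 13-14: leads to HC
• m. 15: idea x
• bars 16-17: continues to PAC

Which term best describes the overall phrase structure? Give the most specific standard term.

parallel period

Phrase 1 ends with a half cadence (weaker) and phrase 2 with a perfect authentic cadence (stronger): antecedent + consequent = a period.
The two phrases open with the same material (x / x), so the period is parallel.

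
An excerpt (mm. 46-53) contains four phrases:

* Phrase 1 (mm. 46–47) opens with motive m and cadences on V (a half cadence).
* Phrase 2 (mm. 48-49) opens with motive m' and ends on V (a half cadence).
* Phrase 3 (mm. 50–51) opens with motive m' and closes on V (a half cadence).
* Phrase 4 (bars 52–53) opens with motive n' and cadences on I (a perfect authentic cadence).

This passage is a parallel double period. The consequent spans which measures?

measures 50–53

In a double period the four phrases pair into a large antecedent (phrases 1–2, ending half cadence) and a large consequent (phrases 3–4, ending perfect authentic cadence). The consequent spans bars 50–53.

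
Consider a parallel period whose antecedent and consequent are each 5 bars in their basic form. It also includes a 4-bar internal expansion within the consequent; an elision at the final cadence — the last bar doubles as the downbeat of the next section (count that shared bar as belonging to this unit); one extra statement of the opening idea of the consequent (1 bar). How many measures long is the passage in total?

15 measures

Basic parallel period: 5 + 5 = 10 bars.
10 (basic form) + 4 (internal expansion) + 1 (extra statement) = 15.
The elision shares a bar with the next section but does not change this unit's count.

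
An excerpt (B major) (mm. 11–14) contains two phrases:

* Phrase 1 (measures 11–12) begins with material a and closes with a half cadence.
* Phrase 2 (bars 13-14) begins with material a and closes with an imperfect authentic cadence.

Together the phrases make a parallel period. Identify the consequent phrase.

The phrase ending with the weaker cadence (half cadence) is the antecedent; the one ending more conclusively (imperfect authentic cadence) is the consequent. The consequent is phrase 2.

phrase 2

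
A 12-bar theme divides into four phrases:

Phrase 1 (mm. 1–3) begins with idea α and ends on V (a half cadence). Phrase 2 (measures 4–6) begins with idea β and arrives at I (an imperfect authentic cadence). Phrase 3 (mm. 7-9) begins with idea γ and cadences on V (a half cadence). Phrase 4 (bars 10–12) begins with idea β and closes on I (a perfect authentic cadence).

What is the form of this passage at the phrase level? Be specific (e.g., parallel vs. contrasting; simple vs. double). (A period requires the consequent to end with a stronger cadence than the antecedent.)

Four phrases in two halves: the first half (mm. 1-6) ends with an imperfect authentic cadence, the second (mm. 7–12) with a perfect authentic cadence — a large antecedent–consequent pair, i.e. a double period.
Phrase 3 begins with different material from phrase 1, making it contrasting.

contrasting double period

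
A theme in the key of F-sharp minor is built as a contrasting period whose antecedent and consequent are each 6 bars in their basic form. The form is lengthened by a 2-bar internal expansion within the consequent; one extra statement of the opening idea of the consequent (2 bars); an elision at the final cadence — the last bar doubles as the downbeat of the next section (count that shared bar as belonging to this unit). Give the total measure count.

Basic contrasting period: 6 + 6 = 12 bars.
12 (basic form) + 2 (internal expansion) + 2 (extra statement) = 16.
The elision shares a bar with the next section but does not change this unit's count.

16 measures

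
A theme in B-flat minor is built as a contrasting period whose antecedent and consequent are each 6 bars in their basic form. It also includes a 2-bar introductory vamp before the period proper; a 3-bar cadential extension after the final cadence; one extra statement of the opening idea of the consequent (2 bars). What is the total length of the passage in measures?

Basic contrasting period: 6 + 6 = 12 bars.
12 (basic form) + 2 (introduction) + 3 (cadential extension) + 2 (extra statement) = 19.

19 measures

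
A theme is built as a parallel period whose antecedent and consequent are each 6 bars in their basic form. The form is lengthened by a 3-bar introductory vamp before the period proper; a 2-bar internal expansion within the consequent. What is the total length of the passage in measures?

17 measures

Basic parallel period: 6 + 6 = 12 bars.
12 (basic form) + 3 (introduction) + 2 (internal expansion) = 17.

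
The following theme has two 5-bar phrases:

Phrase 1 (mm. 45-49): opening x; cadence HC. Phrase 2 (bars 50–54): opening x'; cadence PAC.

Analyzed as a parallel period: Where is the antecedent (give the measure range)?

The antecedent is the phrase ending with the weaker cadence (half cadence, phrase 1) and the consequent the one ending more conclusively (perfect authentic cadence, phrase 2); the antecedent is bars 45–49.

measures 45–49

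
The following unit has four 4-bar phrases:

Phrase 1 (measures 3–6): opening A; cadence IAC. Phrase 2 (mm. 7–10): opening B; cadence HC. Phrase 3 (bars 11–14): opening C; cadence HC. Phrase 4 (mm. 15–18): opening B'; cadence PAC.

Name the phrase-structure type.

contrasting double period

Four phrases in two halves: the first half (measures 3-10) ends with a half cadence, the second (bars 11-18) with a perfect authentic cadence — a large antecedent–consequent pair, i.e. a double period.
Phrase 3 begins with different material from phrase 1, making it contrasting.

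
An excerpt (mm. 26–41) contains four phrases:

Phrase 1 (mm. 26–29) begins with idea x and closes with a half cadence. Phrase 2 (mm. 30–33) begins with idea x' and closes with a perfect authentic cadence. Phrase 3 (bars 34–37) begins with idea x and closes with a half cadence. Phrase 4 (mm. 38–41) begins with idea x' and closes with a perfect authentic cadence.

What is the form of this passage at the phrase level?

The cadence pattern HC–PAC–HC–PAC is weak–strong twice, and phrases 3–4 restate phrases 1–2: a period heard twice, not a double period (which would end weakly at phrase 2).

repeated period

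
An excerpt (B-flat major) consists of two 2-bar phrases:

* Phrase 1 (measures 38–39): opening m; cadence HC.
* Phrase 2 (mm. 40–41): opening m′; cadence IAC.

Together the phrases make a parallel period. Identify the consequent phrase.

phrase 2

The phrase ending with the weaker cadence (half cadence) is the antecedent; the one ending more conclusively (imperfect authentic cadence) is the consequent. The consequent is phrase 2.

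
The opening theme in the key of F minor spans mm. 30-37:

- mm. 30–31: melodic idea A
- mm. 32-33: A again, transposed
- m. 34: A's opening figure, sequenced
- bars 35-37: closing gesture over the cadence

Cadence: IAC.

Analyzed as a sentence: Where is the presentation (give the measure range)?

measures 30–33

The presentation of a sentence is the basic idea (mm. 30-31) plus its repetition (bars 32-33); the presentation is therefore measures 30–33.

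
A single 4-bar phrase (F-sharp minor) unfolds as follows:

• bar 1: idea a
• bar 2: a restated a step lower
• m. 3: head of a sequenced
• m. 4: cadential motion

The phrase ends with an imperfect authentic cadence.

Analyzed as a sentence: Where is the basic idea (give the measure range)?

measures 1–1

The presentation of a sentence is the basic idea (m. 1) plus its repetition (m. 2); the basic idea is therefore m. 1.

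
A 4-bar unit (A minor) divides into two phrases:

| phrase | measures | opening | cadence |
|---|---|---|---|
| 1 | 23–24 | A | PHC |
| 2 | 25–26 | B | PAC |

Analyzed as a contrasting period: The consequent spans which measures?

measures 25–26

The antecedent is the phrase ending with the weaker cadence (Phrygian half cadence, phrase 1) and the consequent the one ending more conclusively (perfect authentic cadence, phrase 2); the consequent is measures 25–26.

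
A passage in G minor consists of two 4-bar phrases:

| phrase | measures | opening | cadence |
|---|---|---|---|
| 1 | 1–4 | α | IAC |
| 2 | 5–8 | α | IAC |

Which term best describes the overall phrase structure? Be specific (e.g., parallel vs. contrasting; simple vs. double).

Both phrases have the same opening (α) and the same cadence (imperfect authentic cadence): the second is a restatement, not a consequent, so this is a repeated phrase rather than a period.

repeated phrase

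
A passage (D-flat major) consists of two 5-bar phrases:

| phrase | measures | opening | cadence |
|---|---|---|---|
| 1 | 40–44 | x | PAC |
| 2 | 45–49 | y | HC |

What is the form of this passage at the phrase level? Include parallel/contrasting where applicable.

The second phrase closes with a half cadence, which is not stronger than the first phrase's perfect authentic cadence; without a weak→strong cadential pair there is no antecedent–consequent relationship, so this is a phrase group rather than a period.

phrase group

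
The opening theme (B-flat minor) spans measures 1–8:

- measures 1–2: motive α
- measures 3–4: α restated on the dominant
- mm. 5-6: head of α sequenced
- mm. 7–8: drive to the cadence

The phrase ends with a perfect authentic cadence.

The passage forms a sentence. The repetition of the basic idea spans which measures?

The presentation of a sentence is the basic idea (bars 1-2) plus its repetition (measures 3–4); the repetition of the basic idea is therefore measures 3–4.

measures 3–4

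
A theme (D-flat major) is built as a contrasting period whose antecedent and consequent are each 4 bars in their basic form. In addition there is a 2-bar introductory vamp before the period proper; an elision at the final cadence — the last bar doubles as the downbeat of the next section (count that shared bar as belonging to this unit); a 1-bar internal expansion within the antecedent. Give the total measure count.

Basic contrasting period: 4 + 4 = 8 bars.
8 (basic form) + 2 (introduction) + 1 (internal expansion) = 11.
The elision shares a bar with the next section but does not change this unit's count.

11 measures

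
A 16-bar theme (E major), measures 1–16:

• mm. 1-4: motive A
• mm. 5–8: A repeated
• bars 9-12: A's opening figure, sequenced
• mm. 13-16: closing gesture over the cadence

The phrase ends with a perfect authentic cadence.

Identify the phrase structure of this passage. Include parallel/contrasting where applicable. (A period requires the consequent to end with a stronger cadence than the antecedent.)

sentence

Basic idea (mm. 1–4) + its repetition (measures 5–8) form the presentation; fragmentation and cadence (mm. 9–16) form the continuation — the 16-bar whole is a sentence.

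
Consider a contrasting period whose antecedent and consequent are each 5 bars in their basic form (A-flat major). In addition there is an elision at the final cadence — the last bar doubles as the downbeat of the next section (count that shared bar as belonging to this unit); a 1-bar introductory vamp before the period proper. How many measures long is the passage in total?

Basic contrasting period: 5 + 5 = 10 bars.
10 (basic form) + 1 (introduction) = 11.
The elision shares a bar with the next section but does not change this unit's count.

11 measures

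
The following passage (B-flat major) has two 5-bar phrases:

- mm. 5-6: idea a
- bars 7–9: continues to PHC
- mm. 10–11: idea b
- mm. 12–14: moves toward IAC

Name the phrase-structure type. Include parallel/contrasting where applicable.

contrasting period

Phrase 1 ends with a Phrygian half cadence (weaker) and phrase 2 with an imperfect authentic cadence (stronger): antecedent + consequent = a period.
The two phrases open with different material (a / b), so the period is contrasting.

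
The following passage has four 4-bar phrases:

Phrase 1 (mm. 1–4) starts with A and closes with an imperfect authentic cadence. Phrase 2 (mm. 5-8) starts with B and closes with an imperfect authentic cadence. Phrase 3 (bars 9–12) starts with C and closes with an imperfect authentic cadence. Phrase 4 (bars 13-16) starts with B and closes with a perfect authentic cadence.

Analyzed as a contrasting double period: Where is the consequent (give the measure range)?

In a double period the four phrases pair into a large antecedent (phrases 1–2, ending imperfect authentic cadence) and a large consequent (phrases 3–4, ending perfect authentic cadence). The consequent spans mm. 9–16.

measures 9–16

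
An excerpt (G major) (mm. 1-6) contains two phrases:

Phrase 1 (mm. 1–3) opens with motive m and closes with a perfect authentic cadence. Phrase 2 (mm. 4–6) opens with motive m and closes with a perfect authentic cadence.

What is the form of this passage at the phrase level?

Both phrases have the same opening (m) and the same cadence (perfect authentic cadence): the second is a restatement, not a consequent, so this is a repeated phrase rather than a period.

repeated phrase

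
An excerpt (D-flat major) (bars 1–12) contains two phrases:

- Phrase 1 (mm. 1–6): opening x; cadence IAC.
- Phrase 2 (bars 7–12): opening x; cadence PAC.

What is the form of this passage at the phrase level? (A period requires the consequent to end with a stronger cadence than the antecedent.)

Phrase 1 ends with an imperfect authentic cadence (weaker) and phrase 2 with a perfect authentic cadence (stronger): antecedent + consequent = a period.
The two phrases open with the same material (x / x), so the period is parallel.

parallel period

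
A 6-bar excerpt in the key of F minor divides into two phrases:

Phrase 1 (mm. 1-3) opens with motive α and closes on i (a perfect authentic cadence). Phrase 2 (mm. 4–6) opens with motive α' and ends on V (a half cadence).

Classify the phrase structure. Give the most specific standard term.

The second phrase closes with a half cadence, which is not stronger than the first phrase's perfect authentic cadence; without a weak→strong cadential pair there is no antecedent–consequent relationship, so this is a phrase group rather than a period.

phrase group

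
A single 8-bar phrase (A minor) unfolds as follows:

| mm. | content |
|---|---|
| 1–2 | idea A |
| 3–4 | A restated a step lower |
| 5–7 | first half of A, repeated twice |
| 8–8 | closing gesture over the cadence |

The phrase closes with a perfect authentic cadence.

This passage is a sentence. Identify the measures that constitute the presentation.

The presentation of a sentence is the basic idea (bars 1–2) plus its repetition (mm. 3–4); the presentation is therefore mm. 1–4.

measures 1–4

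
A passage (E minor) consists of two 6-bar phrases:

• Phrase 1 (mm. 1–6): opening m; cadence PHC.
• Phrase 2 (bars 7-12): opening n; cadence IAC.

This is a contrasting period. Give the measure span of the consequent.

The phrase ending with the weaker cadence (Phrygian half cadence) is the antecedent; the one ending more conclusively (imperfect authentic cadence) is the consequent. The consequent is measures 7–12.

measures 7–12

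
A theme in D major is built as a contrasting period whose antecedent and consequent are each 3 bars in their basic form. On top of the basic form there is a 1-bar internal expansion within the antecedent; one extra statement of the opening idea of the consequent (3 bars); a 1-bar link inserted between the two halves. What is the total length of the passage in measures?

11 measures

Basic contrasting period: 3 + 3 = 6 bars.
6 (basic form) + 1 (internal expansion) + 3 (extra statement) + 1 (link) = 11.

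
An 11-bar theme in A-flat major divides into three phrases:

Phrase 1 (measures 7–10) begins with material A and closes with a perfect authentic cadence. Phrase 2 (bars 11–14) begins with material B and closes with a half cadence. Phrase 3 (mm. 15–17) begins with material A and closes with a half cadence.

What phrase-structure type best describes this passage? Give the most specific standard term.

The final phrase closes with a half cadence, which is not stronger than the preceding half cadence; the 3 phrases lack an overall antecedent–consequent design and so form a phrase group.

phrase group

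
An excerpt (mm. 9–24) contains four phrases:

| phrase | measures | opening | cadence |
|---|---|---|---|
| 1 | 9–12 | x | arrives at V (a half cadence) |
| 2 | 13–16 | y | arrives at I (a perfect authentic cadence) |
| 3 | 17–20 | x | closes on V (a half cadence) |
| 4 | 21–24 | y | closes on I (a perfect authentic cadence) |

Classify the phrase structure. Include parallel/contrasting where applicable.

The cadence pattern HC–PAC–HC–PAC is weak–strong twice, and phrases 3–4 restate phrases 1–2: a period heard twice, not a double period (which would end weakly at phrase 2).

repeated period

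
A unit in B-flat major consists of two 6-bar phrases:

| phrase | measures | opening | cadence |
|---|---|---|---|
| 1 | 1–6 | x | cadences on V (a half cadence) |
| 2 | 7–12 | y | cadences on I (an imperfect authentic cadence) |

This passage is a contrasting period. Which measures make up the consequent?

measures 7–12

The antecedent is the phrase ending with the weaker cadence (half cadence, phrase 1) and the consequent the one ending more conclusively (imperfect authentic cadence, phrase 2); the consequent is bars 7–12.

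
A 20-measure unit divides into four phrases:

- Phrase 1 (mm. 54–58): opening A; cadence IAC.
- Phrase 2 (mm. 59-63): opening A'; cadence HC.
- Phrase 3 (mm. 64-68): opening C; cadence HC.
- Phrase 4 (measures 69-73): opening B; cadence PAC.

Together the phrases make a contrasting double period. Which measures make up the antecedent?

In a double period the first pair of phrases (ending half cadence) is the large antecedent and the second pair (ending perfect authentic cadence) is the large consequent; the antecedent is measures 54–63.

measures 54–63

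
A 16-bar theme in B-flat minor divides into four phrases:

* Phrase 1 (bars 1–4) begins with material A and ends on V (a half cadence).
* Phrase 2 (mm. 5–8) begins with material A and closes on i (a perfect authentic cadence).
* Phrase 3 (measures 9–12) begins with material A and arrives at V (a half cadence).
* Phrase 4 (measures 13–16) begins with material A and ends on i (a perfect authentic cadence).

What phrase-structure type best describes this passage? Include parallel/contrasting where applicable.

repeated period

The cadence pattern HC–PAC–HC–PAC is weak–strong twice, and phrases 3–4 restate phrases 1–2: a period heard twice, not a double period (which would end weakly at phrase 2).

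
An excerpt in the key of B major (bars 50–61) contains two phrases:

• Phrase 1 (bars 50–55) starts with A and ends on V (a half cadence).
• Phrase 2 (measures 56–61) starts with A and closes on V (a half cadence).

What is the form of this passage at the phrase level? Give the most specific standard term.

repeated phrase

Both phrases have the same opening (A) and the same cadence (half cadence): the second is a restatement, not a consequent, so this is a repeated phrase rather than a period.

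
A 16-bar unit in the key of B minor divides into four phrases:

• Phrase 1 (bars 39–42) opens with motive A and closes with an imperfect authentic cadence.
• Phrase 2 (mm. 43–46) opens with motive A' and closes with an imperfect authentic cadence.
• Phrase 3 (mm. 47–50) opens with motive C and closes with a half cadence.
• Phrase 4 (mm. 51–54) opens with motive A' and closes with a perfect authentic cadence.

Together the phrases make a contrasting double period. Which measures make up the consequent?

measures 47–54

In a double period the first pair of phrases (ending imperfect authentic cadence) is the large antecedent and the second pair (ending perfect authentic cadence) is the large consequent; the consequent is measures 47–54.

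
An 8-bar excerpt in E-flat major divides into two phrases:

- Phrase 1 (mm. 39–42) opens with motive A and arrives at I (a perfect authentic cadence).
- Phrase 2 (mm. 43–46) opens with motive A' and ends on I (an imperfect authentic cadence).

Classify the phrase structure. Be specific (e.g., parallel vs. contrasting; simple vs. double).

phrase group

The second phrase closes with an imperfect authentic cadence, which is not stronger than the first phrase's perfect authentic cadence; without a weak→strong cadential pair there is no antecedent–consequent relationship, so this is a phrase group rather than a period.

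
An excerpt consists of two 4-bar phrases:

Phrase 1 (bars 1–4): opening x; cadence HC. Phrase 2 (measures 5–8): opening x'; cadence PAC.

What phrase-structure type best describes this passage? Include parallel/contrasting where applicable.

Phrase 1 ends with a half cadence (weaker) and phrase 2 with a perfect authentic cadence (stronger): antecedent + consequent = a period.
The two phrases open with the same material (x / x'), so the period is parallel.

parallel period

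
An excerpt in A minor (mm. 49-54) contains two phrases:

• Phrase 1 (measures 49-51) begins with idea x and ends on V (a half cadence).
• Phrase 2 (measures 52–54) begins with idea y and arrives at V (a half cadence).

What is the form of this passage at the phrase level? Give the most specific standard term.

The second phrase closes with a half cadence, which is not stronger than the first phrase's half cadence; without a weak→strong cadential pair there is no antecedent–consequent relationship, so this is a phrase group rather than a period.

phrase group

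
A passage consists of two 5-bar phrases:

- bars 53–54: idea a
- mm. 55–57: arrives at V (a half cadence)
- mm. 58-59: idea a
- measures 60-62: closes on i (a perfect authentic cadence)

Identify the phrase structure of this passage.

Phrase 1 ends with a half cadence (weaker) and phrase 2 with a perfect authentic cadence (stronger): antecedent + consequent = a period.
The two phrases open with the same material (a / a), so the period is parallel.

parallel period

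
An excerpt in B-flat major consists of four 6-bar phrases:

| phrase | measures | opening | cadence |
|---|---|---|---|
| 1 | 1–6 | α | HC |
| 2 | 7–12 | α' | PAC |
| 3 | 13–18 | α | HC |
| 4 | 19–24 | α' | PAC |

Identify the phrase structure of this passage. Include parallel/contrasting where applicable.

The cadence pattern HC–PAC–HC–PAC is weak–strong twice, and phrases 3–4 restate phrases 1–2: a period heard twice, not a double period (which would end weakly at phrase 2).

repeated period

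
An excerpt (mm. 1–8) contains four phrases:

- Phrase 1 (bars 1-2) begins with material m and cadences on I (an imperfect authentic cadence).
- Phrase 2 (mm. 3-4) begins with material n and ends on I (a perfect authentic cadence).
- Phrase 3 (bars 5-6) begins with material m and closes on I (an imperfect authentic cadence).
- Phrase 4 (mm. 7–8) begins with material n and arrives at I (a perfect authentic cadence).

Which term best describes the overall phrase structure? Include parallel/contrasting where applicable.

The cadence pattern IAC–PAC–IAC–PAC is weak–strong twice, and phrases 3–4 restate phrases 1–2: a period heard twice, not a double period (which would end weakly at phrase 2).

repeated period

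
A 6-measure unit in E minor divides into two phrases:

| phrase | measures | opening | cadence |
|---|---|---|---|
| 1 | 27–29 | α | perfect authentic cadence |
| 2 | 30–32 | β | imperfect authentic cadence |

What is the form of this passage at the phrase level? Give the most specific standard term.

The second phrase closes with an imperfect authentic cadence, which is not stronger than the first phrase's perfect authentic cadence; without a weak→strong cadential pair there is no antecedent–consequent relationship, so this is a phrase group rather than a period.

phrase group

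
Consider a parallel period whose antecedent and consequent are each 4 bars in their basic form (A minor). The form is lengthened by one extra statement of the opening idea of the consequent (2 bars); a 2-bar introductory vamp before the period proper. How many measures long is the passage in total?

12 measures

Basic parallel period: 4 + 4 = 8 bars.
8 (basic form) + 2 (extra statement) + 2 (introduction) = 12.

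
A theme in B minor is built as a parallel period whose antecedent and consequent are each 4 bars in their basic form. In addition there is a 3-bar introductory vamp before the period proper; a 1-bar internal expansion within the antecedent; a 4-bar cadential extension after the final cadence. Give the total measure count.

Basic parallel period: 4 + 4 = 8 bars.
8 (basic form) + 3 (introduction) + 1 (internal expansion) + 4 (cadential extension) = 16.

16 measures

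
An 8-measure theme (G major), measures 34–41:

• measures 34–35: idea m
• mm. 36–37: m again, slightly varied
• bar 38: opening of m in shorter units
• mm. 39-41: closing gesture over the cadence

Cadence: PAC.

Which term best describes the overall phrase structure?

Basic idea (bars 34-35) + its repetition (mm. 36-37) form the presentation; fragmentation and cadence (mm. 38-41) form the continuation — the 8-bar whole is a sentence.

sentence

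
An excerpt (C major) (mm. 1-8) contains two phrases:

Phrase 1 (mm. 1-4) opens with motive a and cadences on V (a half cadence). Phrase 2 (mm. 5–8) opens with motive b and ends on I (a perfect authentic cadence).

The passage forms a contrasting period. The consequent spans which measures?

The antecedent is the phrase ending with the weaker cadence (half cadence, phrase 1) and the consequent the one ending more conclusively (perfect authentic cadence, phrase 2); the consequent is bars 5-8.

measures 5–8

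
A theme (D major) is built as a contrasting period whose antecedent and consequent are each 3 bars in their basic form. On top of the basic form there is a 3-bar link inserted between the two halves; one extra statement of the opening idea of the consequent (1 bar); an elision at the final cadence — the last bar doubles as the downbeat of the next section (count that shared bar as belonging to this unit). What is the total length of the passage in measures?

Basic contrasting period: 3 + 3 = 6 bars.
6 (basic form) + 3 (link) + 1 (extra statement) = 10.
The elision shares a bar with the next section but does not change this unit's count.

10 measures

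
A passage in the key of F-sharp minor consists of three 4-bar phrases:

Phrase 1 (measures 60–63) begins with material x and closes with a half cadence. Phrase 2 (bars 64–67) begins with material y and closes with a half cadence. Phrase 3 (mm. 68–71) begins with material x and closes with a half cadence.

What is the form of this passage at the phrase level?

The final phrase closes with a half cadence, which is not stronger than the preceding half cadence; the 3 phrases lack an overall antecedent–consequent design and so form a phrase group.

phrase group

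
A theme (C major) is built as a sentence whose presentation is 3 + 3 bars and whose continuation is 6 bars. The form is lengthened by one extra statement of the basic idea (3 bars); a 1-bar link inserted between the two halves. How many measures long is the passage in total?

16 measures

Basic sentence: 3 + 3 + 6 = 12 bars.
12 (basic form) + 3 (extra statement) + 1 (link) = 16.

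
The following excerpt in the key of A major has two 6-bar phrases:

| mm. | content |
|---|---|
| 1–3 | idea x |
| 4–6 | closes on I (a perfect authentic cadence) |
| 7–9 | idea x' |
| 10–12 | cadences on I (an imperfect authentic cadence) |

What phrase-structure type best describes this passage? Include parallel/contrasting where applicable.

The second phrase closes with an imperfect authentic cadence, which is not stronger than the first phrase's perfect authentic cadence; without a weak→strong cadential pair there is no antecedent–consequent relationship, so this is a phrase group rather than a period.

phrase group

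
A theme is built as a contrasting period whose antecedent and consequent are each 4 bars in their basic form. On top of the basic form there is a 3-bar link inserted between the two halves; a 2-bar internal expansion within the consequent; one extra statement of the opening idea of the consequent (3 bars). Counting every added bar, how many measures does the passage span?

Basic contrasting period: 4 + 4 = 8 bars.
8 (basic form) + 3 (link) + 2 (internal expansion) + 3 (extra statement) = 16.

16 measures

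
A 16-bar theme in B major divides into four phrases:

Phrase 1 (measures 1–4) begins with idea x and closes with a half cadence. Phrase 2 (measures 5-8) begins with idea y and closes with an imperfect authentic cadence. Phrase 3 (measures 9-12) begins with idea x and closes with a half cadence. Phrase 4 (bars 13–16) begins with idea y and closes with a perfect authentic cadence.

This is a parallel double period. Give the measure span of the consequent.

measures 9–16

In a double period the first pair of phrases (ending imperfect authentic cadence) is the large antecedent and the second pair (ending perfect authentic cadence) is the large consequent; the consequent is measures 9–16.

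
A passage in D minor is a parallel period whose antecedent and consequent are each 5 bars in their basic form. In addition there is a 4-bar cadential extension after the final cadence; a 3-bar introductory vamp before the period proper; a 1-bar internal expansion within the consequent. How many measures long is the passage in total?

18 measures

Basic parallel period: 5 + 5 = 10 bars.
10 (basic form) + 4 (cadential extension) + 3 (introduction) + 1 (internal expansion) = 18.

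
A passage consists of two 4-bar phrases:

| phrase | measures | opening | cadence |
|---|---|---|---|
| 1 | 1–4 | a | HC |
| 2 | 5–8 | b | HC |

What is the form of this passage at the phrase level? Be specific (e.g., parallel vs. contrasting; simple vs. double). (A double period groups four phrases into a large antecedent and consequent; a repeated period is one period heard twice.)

The second phrase closes with a half cadence, which is not stronger than the first phrase's half cadence; without a weak→strong cadential pair there is no antecedent–consequent relationship, so this is a phrase group rather than a period.

phrase group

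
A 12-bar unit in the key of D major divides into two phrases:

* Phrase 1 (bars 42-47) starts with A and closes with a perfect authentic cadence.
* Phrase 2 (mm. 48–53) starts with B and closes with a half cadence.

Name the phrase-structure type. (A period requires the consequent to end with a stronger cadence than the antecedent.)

phrase group

The second phrase closes with a half cadence, which is not stronger than the first phrase's perfect authentic cadence; without a weak→strong cadential pair there is no antecedent–consequent relationship, so this is a phrase group rather than a period.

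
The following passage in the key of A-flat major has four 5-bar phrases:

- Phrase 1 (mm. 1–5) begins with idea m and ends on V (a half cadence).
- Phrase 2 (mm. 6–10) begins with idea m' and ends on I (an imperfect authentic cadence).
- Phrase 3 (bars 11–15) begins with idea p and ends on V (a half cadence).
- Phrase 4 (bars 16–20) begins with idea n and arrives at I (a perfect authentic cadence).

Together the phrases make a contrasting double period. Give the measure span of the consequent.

In a double period the first pair of phrases (ending imperfect authentic cadence) is the large antecedent and the second pair (ending perfect authentic cadence) is the large consequent; the consequent is measures 11–20.

measures 11–20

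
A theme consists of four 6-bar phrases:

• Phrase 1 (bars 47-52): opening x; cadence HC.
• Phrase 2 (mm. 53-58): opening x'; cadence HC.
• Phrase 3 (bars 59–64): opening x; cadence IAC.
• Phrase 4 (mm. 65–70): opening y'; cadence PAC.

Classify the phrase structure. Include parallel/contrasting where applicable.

parallel double period

Four phrases in two halves: the first half (measures 47–58) ends with a half cadence, the second (mm. 59–70) with a perfect authentic cadence — a large antecedent–consequent pair, i.e. a double period.
Phrase 3 begins with the same material as phrase 1, making it parallel.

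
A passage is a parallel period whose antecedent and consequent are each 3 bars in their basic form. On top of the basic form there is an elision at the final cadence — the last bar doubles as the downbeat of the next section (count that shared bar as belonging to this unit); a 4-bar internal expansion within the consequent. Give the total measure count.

10 measures

Basic parallel period: 3 + 3 = 6 bars.
6 (basic form) + 4 (internal expansion) = 10.
The elision shares a bar with the next section but does not change this unit's count.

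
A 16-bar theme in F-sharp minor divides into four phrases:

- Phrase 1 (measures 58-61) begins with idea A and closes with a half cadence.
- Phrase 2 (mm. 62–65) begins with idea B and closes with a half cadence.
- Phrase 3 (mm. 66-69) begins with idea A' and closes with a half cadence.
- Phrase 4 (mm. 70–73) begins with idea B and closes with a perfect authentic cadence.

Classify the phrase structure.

parallel double period

Four phrases in two halves: the first half (mm. 58-65) ends with a half cadence, the second (bars 66–73) with a perfect authentic cadence — a large antecedent–consequent pair, i.e. a double period.
Phrase 3 begins with the same material as phrase 1, making it parallel.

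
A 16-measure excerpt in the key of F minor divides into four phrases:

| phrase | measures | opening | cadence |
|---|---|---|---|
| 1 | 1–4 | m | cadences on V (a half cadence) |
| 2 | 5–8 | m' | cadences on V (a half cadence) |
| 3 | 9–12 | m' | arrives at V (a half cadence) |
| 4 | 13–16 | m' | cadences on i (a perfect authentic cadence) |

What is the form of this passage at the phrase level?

Four phrases in two halves: the first half (mm. 1-8) ends with a half cadence, the second (bars 9–16) with a perfect authentic cadence — a large antecedent–consequent pair, i.e. a double period.
Phrase 3 begins with the same material as phrase 1, making it parallel.

parallel double period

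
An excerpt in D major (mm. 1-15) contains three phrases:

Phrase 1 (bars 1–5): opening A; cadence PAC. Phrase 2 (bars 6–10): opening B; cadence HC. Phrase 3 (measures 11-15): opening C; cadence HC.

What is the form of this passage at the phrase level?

The final phrase closes with a half cadence, which is not stronger than the preceding half cadence; the 3 phrases lack an overall antecedent–consequent design and so form a phrase group.

phrase group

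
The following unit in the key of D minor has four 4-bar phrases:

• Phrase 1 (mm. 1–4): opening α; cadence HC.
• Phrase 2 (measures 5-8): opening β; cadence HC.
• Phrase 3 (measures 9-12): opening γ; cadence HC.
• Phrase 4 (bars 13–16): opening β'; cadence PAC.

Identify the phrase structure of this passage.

contrasting double period

Four phrases in two halves: the first half (mm. 1–8) ends with a half cadence, the second (bars 9–16) with a perfect authentic cadence — a large antecedent–consequent pair, i.e. a double period.
Phrase 3 begins with different material from phrase 1, making it contrasting.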